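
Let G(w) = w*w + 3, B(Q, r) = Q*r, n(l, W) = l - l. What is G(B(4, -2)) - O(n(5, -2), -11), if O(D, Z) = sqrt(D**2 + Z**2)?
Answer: 56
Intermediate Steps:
n(l, W) = 0
G(w) = 3 + w**2 (G(w) = w**2 + 3 = 3 + w**2)
G(B(4, -2)) - O(n(5, -2), -11) = (3 + (4*(-2))**2) - sqrt(0**2 + (-11)**2) = (3 + (-8)**2) - sqrt(0 + 121) = (3 + 64) - sqrt(121) = 67 - 1*11 = 67 - 11 = 56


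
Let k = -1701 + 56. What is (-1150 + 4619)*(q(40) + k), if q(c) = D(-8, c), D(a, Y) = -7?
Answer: -5730788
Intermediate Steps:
k = -1645
q(c) = -7
(-1150 + 4619)*(q(40) + k) = (-1150 + 4619)*(-7 - 1645) = 3469*(-1652) = -5730788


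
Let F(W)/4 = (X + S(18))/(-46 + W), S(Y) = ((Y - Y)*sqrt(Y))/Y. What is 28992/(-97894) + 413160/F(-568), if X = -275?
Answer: 56440321644/244735 ≈ 2.3062e+5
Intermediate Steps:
S(Y) = 0 (S(Y) = (0*sqrt(Y))/Y = 0/Y = 0)
F(W) = -1100/(-46 + W) (F(W) = 4*((-275 + 0)/(-46 + W)) = 4*(-275/(-46 + W)) = -1100/(-46 + W))
28992/(-97894) + 413160/F(-568) = 28992/(-97894) + 413160/((-1100/(-46 - 568))) = 28992*(-1/97894) + 413160/((-1100/(-614))) = -14496/48947 + 413160/((-1100*(-1/614))) = -14496/48947 + 413160/(550/307) = -14496/48947 + 413160*(307/550) = -14496/48947 + 1153092/5 = 56440321644/244735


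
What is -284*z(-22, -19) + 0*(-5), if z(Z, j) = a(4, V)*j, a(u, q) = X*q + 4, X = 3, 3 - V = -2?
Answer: 102524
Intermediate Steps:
V = 5 (V = 3 - 1*(-2) = 3 + 2 = 5)
a(u, q) = 4 + 3*q (a(u, q) = 3*q + 4 = 4 + 3*q)
z(Z, j) = 19*j (z(Z, j) = (4 + 3*5)*j = (4 + 15)*j = 19*j)
-284*z(-22, -19) + 0*(-5) = -5396*(-19) + 0*(-5) = -284*(-361) + 0 = 102524 + 0 = 102524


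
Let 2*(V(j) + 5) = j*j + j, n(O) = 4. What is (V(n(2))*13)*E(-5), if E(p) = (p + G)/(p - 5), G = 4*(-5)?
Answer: 325/2 ≈ 162.50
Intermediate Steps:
G = -20
V(j) = -5 + j/2 + j**2/2 (V(j) = -5 + (j*j + j)/2 = -5 + (j**2 + j)/2 = -5 + (j + j**2)/2 = -5 + (j/2 + j**2/2) = -5 + j/2 + j**2/2)
E(p) = (-20 + p)/(-5 + p) (E(p) = (p - 20)/(p - 5) = (-20 + p)/(-5 + p))
(V(n(2))*13)*E(-5) = ((-5 + (1/2)*4 + (1/2)*4**2)*13)*((-20 - 5)/(-5 - 5)) = ((-5 + 2 + (1/2)*16)*13)*(-25/(-10)) = ((-5 + 2 + 8)*13)*(-1/10*(-25)) = (5*13)*(5/2) = 65*(5/2) = 325/2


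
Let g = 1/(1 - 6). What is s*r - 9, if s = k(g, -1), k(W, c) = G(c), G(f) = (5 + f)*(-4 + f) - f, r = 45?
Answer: -864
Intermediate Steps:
G(f) = -f + (-4 + f)*(5 + f) (G(f) = (-4 + f)*(5 + f) - f = -f + (-4 + f)*(5 + f))
g = -⅕ (g = 1/(-5) = -⅕ ≈ -0.20000)
k(W, c) = -20 + c²
s = -19 (s = -20 + (-1)² = -20 + 1 = -19)
s*r - 9 = -19*45 - 9 = -855 - 9 = -864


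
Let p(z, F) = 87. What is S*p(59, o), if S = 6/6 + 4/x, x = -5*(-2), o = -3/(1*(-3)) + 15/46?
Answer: 609/5 ≈ 121.80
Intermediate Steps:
o = 61/46 (o = -3/(-3) + 15*(1/46) = -3*(-⅓) + 15/46 = 1 + 15/46 = 61/46 ≈ 1.3261)
x = 10
S = 7/5 (S = 6/6 + 4/10 = 6*(⅙) + 4*(⅒) = 1 + ⅖ = 7/5 ≈ 1.4000)
S*p(59, o) = (7/5)*87 = 609/5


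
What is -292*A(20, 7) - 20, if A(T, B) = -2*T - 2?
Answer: 12244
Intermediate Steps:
A(T, B) = -2 - 2*T
-292*A(20, 7) - 20 = -292*(-2 - 2*20) - 20 = -292*(-2 - 40) - 20 = -292*(-42) - 20 = 12264 - 20 = 12244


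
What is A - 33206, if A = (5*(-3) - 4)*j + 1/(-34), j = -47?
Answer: -1098643/34 ≈ -32313.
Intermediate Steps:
A = 30361/34 (A = (5*(-3) - 4)*(-47) + 1/(-34) = (-15 - 4)*(-47) - 1/34 = -19*(-47) - 1/34 = 893 - 1/34 = 30361/34 ≈ 892.97)
A - 33206 = 30361/34 - 33206 = -1098643/34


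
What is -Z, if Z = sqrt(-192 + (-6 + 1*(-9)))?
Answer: -3*I*sqrt(23) ≈ -14.387*I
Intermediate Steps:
Z = 3*I*sqrt(23) (Z = sqrt(-192 + (-6 - 9)) = sqrt(-192 - 15) = sqrt(-207) = 3*I*sqrt(23) ≈ 14.387*I)
-Z = -3*I*sqrt(23)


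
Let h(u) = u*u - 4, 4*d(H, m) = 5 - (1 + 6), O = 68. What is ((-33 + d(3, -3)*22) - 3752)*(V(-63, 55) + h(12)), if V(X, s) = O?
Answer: -789568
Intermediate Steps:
V(X, s) = 68
d(H, m) = -½ (d(H, m) = (5 - (1 + 6))/4 = (5 - 1*7)/4 = (5 - 7)/4 = (¼)*(-2) = -½)
h(u) = -4 + u² (h(u) = u² - 4 = -4 + u²)
((-33 + d(3, -3)*22) - 3752)*(V(-63, 55) + h(12)) = ((-33 - ½*22) - 3752)*(68 + (-4 + 12²)) = ((-33 - 11) - 3752)*(68 + (-4 + 144)) = (-44 - 3752)*(68 + 140) = -3796*208 = -789568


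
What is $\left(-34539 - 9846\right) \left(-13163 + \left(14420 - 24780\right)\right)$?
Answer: $1044068355$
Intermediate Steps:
$\left(-34539 - 9846\right) \left(-13163 + \left(14420 - 24780\right)\right) = - 44385 \left(-13163 + \left(14420 - 24780\right)\right) = - 44385 \left(-13163 - 10360\right) = \left(-44385\right) \left(-23523\right) = 1044068355$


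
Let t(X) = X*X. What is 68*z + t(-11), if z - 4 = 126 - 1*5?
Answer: 8621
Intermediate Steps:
t(X) = X²
z = 125 (z = 4 + (126 - 1*5) = 4 + (126 - 5) = 4 + 121 = 125)
68*z + t(-11) = 68*125 + (-11)² = 8500 + 121 = 8621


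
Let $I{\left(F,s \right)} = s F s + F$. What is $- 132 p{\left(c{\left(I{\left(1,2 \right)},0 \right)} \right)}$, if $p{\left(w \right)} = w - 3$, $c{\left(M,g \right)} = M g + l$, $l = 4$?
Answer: $-132$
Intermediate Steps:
$I{\left(F,s \right)} = F + F s^{2}$ ($I{\left(F,s \right)} = F s s + F = F s^{2} + F = F + F s^{2}$)
$c{\left(M,g \right)} = 4 + M g$ ($c{\left(M,g \right)} = M g + 4 = 4 + M g$)
$p{\left(w \right)} = -3 + w$ ($p{\left(w \right)} = w - 3 = -3 + w$)
$- 132 p{\left(c{\left(I{\left(1,2 \right)},0 \right)} \right)} = - 132 \left(-3 + \left(4 + 1 \left(1 + 2^{2}\right) 0\right)\right) = - 132 \left(-3 + \left(4 + 1 \left(1 + 4\right) 0\right)\right) = - 132 \left(-3 + \left(4 + 1 \cdot 5 \cdot 0\right)\right) = - 132 \left(-3 + \left(4 + 5 \cdot 0\right)\right) = - 132 \left(-3 + \left(4 + 0\right)\right) = - 132 \left(-3 + 4\right) = \left(-132\right) 1 = -132$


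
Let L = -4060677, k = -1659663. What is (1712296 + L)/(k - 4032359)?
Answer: 335483/813146 ≈ 0.41257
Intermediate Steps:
(1712296 + L)/(k - 4032359) = (1712296 - 4060677)/(-1659663 - 4032359) = -2348381/(-5692022) = -2348381*(-1/5692022) = 335483/813146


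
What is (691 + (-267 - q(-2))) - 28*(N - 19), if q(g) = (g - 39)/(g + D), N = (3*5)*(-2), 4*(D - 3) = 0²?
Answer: 1837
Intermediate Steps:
D = 3 (D = 3 + (¼)*0² = 3 + (¼)*0 = 3 + 0 = 3)
N = -30 (N = 15*(-2) = -30)
q(g) = (-39 + g)/(3 + g) (q(g) = (g - 39)/(g + 3) = (-39 + g)/(3 + g))
(691 + (-267 - q(-2))) - 28*(N - 19) = (691 + (-267 - (-39 - 2)/(3 - 2))) - 28*(-30 - 19) = (691 + (-267 - (-41)/1)) - 28*(-49) = (691 + (-267 - (-41))) + 1372 = (691 + (-267 - 1*(-41))) + 1372 = (691 + (-267 + 41)) + 1372 = (691 - 226) + 1372 = 465 + 1372 = 1837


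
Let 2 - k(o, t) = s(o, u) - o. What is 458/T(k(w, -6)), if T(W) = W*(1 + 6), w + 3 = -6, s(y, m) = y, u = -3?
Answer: 229/7 ≈ 32.714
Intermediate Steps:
w = -9 (w = -3 - 6 = -9)
k(o, t) = 2 (k(o, t) = 2 - (o - o) = 2 - 1*0 = 2 + 0 = 2)
T(W) = 7*W (T(W) = W*7 = 7*W)
458/T(k(w, -6)) = 458/((7*2)) = 458/14 = 458*(1/14) = 229/7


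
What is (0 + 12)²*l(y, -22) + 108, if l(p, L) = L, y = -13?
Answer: -3060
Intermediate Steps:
(0 + 12)²*l(y, -22) + 108 = (0 + 12)²*(-22) + 108 = 12²*(-22) + 108 = 144*(-22) + 108 = -3168 + 108 = -3060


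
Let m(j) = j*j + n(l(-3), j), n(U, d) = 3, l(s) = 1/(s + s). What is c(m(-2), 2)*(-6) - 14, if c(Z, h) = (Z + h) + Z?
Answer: -110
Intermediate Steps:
l(s) = 1/(2*s)
m(j) = 3 + j² (m(j) = j*j + 3 = j² + 3 = 3 + j²)
c(Z, h) = h + 2*Z
c(m(-2), 2)*(-6) - 14 = (2 + 2*(3 + (-2)²))*(-6) - 14 = (2 + 2*(3 + 4))*(-6) - 14 = (2 + 2*7)*(-6) - 14 = (2 + 14)*(-6) - 14 = 16*(-6) - 14 = -96 - 14 = -110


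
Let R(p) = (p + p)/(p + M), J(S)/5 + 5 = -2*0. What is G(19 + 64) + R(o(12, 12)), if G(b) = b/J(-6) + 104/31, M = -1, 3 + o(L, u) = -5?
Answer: 12643/6975 ≈ 1.8126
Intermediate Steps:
o(L, u) = -8 (o(L, u) = -3 - 5 = -8)
J(S) = -25 (J(S) = -25 + 5*(-2*0) = -25 + 5*0 = -25 + 0 = -25)
R(p) = 2*p/(-1 + p) (R(p) = (p + p)/(p - 1) = (2*p)/(-1 + p) = 2*p/(-1 + p))
G(b) = 104/31 - b/25 (G(b) = b/(-25) + 104/31 = b*(-1/25) + 104*(1/31) = -b/25 + 104/31 = 104/31 - b/25)
G(19 + 64) + R(o(12, 12)) = (104/31 - (19 + 64)/25) + 2*(-8)/(-1 - 8) = (104/31 - 1/25*83) + 2*(-8)/(-9) = (104/31 - 83/25) + 2*(-8)*(-⅑) = 27/775 + 16/9 = 12643/6975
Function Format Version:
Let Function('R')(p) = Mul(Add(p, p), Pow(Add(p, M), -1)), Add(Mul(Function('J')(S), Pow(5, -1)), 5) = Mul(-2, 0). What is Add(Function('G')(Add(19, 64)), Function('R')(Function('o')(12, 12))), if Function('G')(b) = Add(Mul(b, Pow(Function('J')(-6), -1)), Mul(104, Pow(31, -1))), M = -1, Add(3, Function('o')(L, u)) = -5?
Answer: Rational(12643, 6975) ≈ 1.8126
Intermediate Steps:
Function('o')(L, u) = -8 (Function('o')(L, u) = Add(-3, -5) = -8)
Function('J')(S) = -25 (Function('J')(S) = Add(-25, Mul(5, Mul(-2, 0))) = Add(-25, Mul(5, 0)) = Add(-25, 0) = -25)
Function('R')(p) = Mul(2, p, Pow(Add(-1, p), -1)) (Function('R')(p) = Mul(Add(p, p), Pow(Add(p, -1), -1)) = Mul(Mul(2, p), Pow(Add(-1, p), -1)) = Mul(2, p, Pow(Add(-1, p), -1)))
Function('G')(b) = Add(Rational(104, 31), Mul(Rational(-1, 25), b)) (Function('G')(b) = Add(Mul(b, Pow(-25, -1)), Mul(104, Pow(31, -1))) = Add(Mul(b, Rational(-1, 25)), Mul(104, Rational(1, 31))) = Add(Mul(Rational(-1, 25), b), Rational(104, 31)) = Add(Rational(104, 31), Mul(Rational(-1, 25), b)))
Add(Function('G')(Add(19, 64)), Function('R')(Function('o')(12, 12))) = Add(Add(Rational(104, 31), Mul(Rational(-1, 25), Add(19, 64))), Mul(2, -8, Pow(Add(-1, -8), -1))) = Add(Add(Rational(104, 31), Mul(Rational(-1, 25), 83)), Mul(2, -8, Pow(-9, -1))) = Add(Add(Rational(104, 31), Rational(-83, 25)), Mul(2, -8, Rational(-1, 9))) = Add(Rational(27, 775), Rational(16, 9)) = Rational(12643, 6975)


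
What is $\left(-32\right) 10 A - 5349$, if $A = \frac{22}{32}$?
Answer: $-5569$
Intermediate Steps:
$A = \frac{11}{16}$ ($A = 22 \cdot \frac{1}{32} = \frac{11}{16} \approx 0.6875$)
$\left(-32\right) 10 A - 5349 = \left(-32\right) 10 \cdot \frac{11}{16} - 5349 = \left(-320\right) \frac{11}{16} - 5349 = -220 - 5349 = -5569$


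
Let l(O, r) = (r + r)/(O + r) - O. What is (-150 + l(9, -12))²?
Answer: 22801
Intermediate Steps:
l(O, r) = -O + 2*r/(O + r) (l(O, r) = (2*r)/(O + r) - O = 2*r/(O + r) - O = -O + 2*r/(O + r))
(-150 + l(9, -12))² = (-150 + (-1*9² + 2*(-12) - 1*9*(-12))/(9 - 12))² = (-150 + (-1*81 - 24 + 108)/(-3))² = (-150 - (-81 - 24 + 108)/3)² = (-150 - ⅓*3)² = (-150 - 1)² = (-151)² = 22801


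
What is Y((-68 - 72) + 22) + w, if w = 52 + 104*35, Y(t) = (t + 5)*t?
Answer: 17026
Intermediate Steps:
Y(t) = t*(5 + t) (Y(t) = (5 + t)*t = t*(5 + t))
w = 3692 (w = 52 + 3640 = 3692)
Y((-68 - 72) + 22) + w = ((-68 - 72) + 22)*(5 + ((-68 - 72) + 22)) + 3692 = (-140 + 22)*(5 + (-140 + 22)) + 3692 = -118*(5 - 118) + 3692 = -118*(-113) + 3692 = 13334 + 3692 = 17026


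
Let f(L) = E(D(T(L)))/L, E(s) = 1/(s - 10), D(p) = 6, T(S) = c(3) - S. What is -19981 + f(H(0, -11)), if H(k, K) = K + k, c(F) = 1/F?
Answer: -879163/44 ≈ -19981.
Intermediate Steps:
T(S) = 1/3 - S
E(s) = 1/(-10 + s)
f(L) = -1/(4*L) (f(L) = 1/((-10 + 6)*L) = 1/((-4)*L) = -1/(4*L))
-19981 + f(H(0, -11)) = -19981 - 1/(4*(-11 + 0)) = -19981 - 1/4/(-11) = -19981 - 1/4*(-1/11) = -19981 + 1/44 = -879163/44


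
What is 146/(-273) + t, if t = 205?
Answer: 55819/273 ≈ 204.47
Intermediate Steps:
146/(-273) + t = 146/(-273) + 205 = -1/273*146 + 205 = -146/273 + 205 = 55819/273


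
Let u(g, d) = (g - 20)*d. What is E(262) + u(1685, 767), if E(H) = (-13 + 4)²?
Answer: 1277136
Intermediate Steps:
u(g, d) = d*(-20 + g) (u(g, d) = (-20 + g)*d = d*(-20 + g))
E(H) = 81 (E(H) = (-9)² = 81)
E(262) + u(1685, 767) = 81 + 767*(-20 + 1685) = 81 + 767*1665 = 81 + 1277055 = 1277136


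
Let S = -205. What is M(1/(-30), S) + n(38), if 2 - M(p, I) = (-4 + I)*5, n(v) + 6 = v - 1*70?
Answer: 1009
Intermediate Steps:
n(v) = -76 + v (n(v) = -6 + (v - 1*70) = -6 + (v - 70) = -6 + (-70 + v) = -76 + v)
M(p, I) = 22 - 5*I (M(p, I) = 2 - (-4 + I)*5 = 2 - (-20 + 5*I) = 2 + (20 - 5*I) = 22 - 5*I)
M(1/(-30), S) + n(38) = (22 - 5*(-205)) + (-76 + 38) = (22 + 1025) - 38 = 1047 - 38 = 1009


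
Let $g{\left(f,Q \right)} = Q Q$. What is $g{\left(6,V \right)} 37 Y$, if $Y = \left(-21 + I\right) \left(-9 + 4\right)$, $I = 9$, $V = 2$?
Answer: $8880$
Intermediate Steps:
$g{\left(f,Q \right)} = Q^{2}$
$Y = 60$ ($Y = \left(-21 + 9\right) \left(-9 + 4\right) = \left(-12\right) \left(-5\right) = 60$)
$g{\left(6,V \right)} 37 Y = 2^{2} \cdot 37 \cdot 60 = 4 \cdot 37 \cdot 60 = 148 \cdot 60 = 8880$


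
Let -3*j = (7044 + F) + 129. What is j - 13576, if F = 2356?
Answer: -50257/3 ≈ -16752.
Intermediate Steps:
j = -9529/3 (j = -((7044 + 2356) + 129)/3 = -(9400 + 129)/3 = -1/3*9529 = -9529/3 ≈ -3176.3)
j - 13576 = -9529/3 - 13576 = -50257/3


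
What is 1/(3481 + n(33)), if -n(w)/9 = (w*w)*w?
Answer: -1/319952 ≈ -3.1255e-6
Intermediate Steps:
n(w) = -9*w³ (n(w) = -9*w*w*w = -9*w²*w = -9*w³)
1/(3481 + n(33)) = 1/(3481 - 9*33³) = 1/(3481 - 9*35937) = 1/(3481 - 323433) = 1/(-319952) = -1/319952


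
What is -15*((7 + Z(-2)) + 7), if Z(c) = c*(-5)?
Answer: -360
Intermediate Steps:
Z(c) = -5*c
-15*((7 + Z(-2)) + 7) = -15*((7 - 5*(-2)) + 7) = -15*((7 + 10) + 7) = -15*(17 + 7) = -15*24 = -360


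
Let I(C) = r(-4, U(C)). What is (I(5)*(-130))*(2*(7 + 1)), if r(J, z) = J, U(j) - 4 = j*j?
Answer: 8320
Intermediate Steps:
U(j) = 4 + j² (U(j) = 4 + j*j = 4 + j²)
I(C) = -4
(I(5)*(-130))*(2*(7 + 1)) = (-4*(-130))*(2*(7 + 1)) = 520*(2*8) = 520*16 = 8320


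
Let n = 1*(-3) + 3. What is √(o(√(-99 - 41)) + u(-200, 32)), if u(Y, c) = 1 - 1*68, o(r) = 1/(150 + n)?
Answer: I*√60294/30 ≈ 8.185*I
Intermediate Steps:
n = 0 (n = -3 + 3 = 0)
o(r) = 1/150 (o(r) = 1/(150 + 0) = 1/150)
u(Y, c) = -67 (u(Y, c) = 1 - 68 = -67)
√(o(√(-99 - 41)) + u(-200, 32)) = √(1/150 - 67) = √(-10049/150) = I*√60294/30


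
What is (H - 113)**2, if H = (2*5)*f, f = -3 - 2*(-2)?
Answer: 10609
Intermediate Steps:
f = 1 (f = -3 + 4 = 1)
H = 10 (H = (2*5)*1 = 10*1 = 10)
(H - 113)**2 = (10 - 113)**2 = (-103)**2 = 10609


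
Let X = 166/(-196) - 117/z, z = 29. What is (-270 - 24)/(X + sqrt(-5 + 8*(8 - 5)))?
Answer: 3863852468/12999271 + 791542472*sqrt(19)/12999271 ≈ 562.66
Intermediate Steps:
X = -13873/2842 (X = 166/(-196) - 117/29 = 166*(-1/196) - 117*1/29 = -83/98 - 117/29 = -13873/2842 ≈ -4.8814)
(-270 - 24)/(X + sqrt(-5 + 8*(8 - 5))) = (-270 - 24)/(-13873/2842 + sqrt(-5 + 8*(8 - 5))) = -294/(-13873/2842 + sqrt(-5 + 8*3)) = -294/(-13873/2842 + sqrt(-5 + 24)) = -294/(-13873/2842 + sqrt(19))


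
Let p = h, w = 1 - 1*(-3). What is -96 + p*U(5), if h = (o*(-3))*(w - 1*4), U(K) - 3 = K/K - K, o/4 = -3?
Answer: -96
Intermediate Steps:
o = -12 (o = 4*(-3) = -12)
w = 4 (w = 1 + 3 = 4)
U(K) = 4 - K (U(K) = 3 + (K/K - K) = 3 + (1 - K) = 4 - K)
h = 0 (h = (-12*(-3))*(4 - 1*4) = 36*(4 - 4) = 36*0 = 0)
p = 0
-96 + p*U(5) = -96 + 0*(4 - 1*5) = -96 + 0*(4 - 5) = -96 + 0*(-1) = -96 + 0 = -96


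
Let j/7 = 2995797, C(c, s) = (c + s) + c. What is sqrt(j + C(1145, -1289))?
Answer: 2*sqrt(5242895) ≈ 4579.5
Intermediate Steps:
C(c, s) = s + 2*c
j = 20970579 (j = 7*2995797 = 20970579)
sqrt(j + C(1145, -1289)) = sqrt(20970579 + (-1289 + 2*1145)) = sqrt(20970579 + (-1289 + 2290)) = sqrt(20970579 + 1001) = sqrt(20971580) = 2*sqrt(5242895)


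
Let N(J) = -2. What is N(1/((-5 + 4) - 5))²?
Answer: 4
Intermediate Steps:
N(1/((-5 + 4) - 5))² = (-2)² = 4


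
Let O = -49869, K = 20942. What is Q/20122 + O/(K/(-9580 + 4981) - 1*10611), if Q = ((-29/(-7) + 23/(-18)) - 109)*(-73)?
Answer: 629141717015731/123779221471332 ≈ 5.0828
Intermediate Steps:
Q = 976229/126 (Q = ((-29*(-1/7) + 23*(-1/18)) - 109)*(-73) = ((29/7 - 23/18) - 109)*(-73) = (361/126 - 109)*(-73) = -13373/126*(-73) = 976229/126 ≈ 7747.9)
Q/20122 + O/(K/(-9580 + 4981) - 1*10611) = (976229/126)/20122 - 49869/(20942/(-9580 + 4981) - 1*10611) = (976229/126)*(1/20122) - 49869/(20942/(-4599) - 10611) = 976229/2535372 - 49869/(20942*(-1/4599) - 10611) = 976229/2535372 - 49869/(-20942/4599 - 10611) = 976229/2535372 - 49869/(-48820931/4599) = 976229/2535372 - 49869*(-4599/48820931) = 976229/2535372 + 229347531/48820931 = 629141717015731/123779221471332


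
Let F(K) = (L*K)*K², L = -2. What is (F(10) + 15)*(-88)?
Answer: 174680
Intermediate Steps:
F(K) = -2*K³ (F(K) = (-2*K)*K² = -2*K³)
(F(10) + 15)*(-88) = (-2*10³ + 15)*(-88) = (-2*1000 + 15)*(-88) = (-2000 + 15)*(-88) = -1985*(-88) = 174680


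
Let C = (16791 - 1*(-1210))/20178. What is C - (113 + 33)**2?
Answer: -430096247/20178 ≈ -21315.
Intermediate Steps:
C = 18001/20178 (C = (16791 + 1210)*(1/20178) = 18001*(1/20178) = 18001/20178 ≈ 0.89211)
C - (113 + 33)**2 = 18001/20178 - (113 + 33)**2 = 18001/20178 - 1*146**2 = 18001/20178 - 1*21316 = 18001/20178 - 21316 = -430096247/20178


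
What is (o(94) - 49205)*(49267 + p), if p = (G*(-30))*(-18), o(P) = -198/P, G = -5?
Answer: -107697084178/47 ≈ -2.2914e+9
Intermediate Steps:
p = -2700 (p = -5*(-30)*(-18) = 150*(-18) = -2700)
(o(94) - 49205)*(49267 + p) = (-198/94 - 49205)*(49267 - 2700) = (-198*1/94 - 49205)*46567 = (-99/47 - 49205)*46567 = -2312734/47*46567 = -107697084178/47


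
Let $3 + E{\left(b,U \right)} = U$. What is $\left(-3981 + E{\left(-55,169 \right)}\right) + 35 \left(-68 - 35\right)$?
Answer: $-7420$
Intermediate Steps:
$E{\left(b,U \right)} = -3 + U$
$\left(-3981 + E{\left(-55,169 \right)}\right) + 35 \left(-68 - 35\right) = \left(-3981 + \left(-3 + 169\right)\right) + 35 \left(-68 - 35\right) = \left(-3981 + 166\right) + 35 \left(-103\right) = -3815 - 3605 = -7420$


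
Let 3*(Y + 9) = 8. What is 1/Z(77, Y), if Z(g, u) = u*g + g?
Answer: -3/1232 ≈ -0.0024351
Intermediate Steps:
Y = -19/3 (Y = -9 + (⅓)*8 = -9 + 8/3 = -19/3 ≈ -6.3333)
Z(g, u) = g + g*u (Z(g, u) = g*u + g = g + g*u)
1/Z(77, Y) = 1/(77*(1 - 19/3)) = 1/(77*(-16/3)) = 1/(-1232/3) = -3/1232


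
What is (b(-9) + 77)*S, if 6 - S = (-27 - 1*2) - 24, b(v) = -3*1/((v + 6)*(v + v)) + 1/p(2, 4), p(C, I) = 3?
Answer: 82069/18 ≈ 4559.4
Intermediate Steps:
b(v) = ⅓ - 3/(2*v*(6 + v)) (b(v) = -3*1/((v + 6)*(v + v)) + 1/3 = -3*1/(2*v*(6 + v)) + 1*(⅓) = -3*1/(2*v*(6 + v)) + ⅓ = -3/(2*v*(6 + v)) + ⅓ = ⅓ - 3/(2*v*(6 + v)))
S = 59 (S = 6 - ((-27 - 1*2) - 24) = 6 - ((-27 - 2) - 24) = 6 - (-29 - 24) = 6 - 1*(-53) = 6 + 53 = 59)
(b(-9) + 77)*S = ((⅙)*(-9 + 2*(-9)² + 12*(-9))/(-9*(6 - 9)) + 77)*59 = ((⅙)*(-⅑)*(-9 + 2*81 - 108)/(-3) + 77)*59 = ((⅙)*(-⅑)*(-⅓)*(-9 + 162 - 108) + 77)*59 = ((⅙)*(-⅑)*(-⅓)*45 + 77)*59 = (5/18 + 77)*59 = (1391/18)*59 = 82069/18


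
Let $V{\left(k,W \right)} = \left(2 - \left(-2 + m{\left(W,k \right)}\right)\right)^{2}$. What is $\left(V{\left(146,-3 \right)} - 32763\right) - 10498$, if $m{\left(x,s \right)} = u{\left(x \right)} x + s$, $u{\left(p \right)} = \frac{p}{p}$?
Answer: $-23940$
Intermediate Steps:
$u{\left(p \right)} = 1$
$m{\left(x,s \right)} = s + x$ ($m{\left(x,s \right)} = 1 x + s = x + s = s + x$)
$V{\left(k,W \right)} = \left(4 - W - k\right)^{2}$ ($V{\left(k,W \right)} = \left(2 - \left(-2 + W + k\right)\right)^{2} = \left(4 - W - k\right)^{2}$)
$\left(V{\left(146,-3 \right)} - 32763\right) - 10498 = \left(\left(-4 - 3 + 146\right)^{2} - 32763\right) - 10498 = \left(139^{2} - 32763\right) - 10498 = \left(19321 - 32763\right) - 10498 = -13442 - 10498 = -23940$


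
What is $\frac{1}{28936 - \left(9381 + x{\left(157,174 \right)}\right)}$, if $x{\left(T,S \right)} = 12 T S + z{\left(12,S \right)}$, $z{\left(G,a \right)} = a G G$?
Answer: $- \frac{1}{333317} \approx -3.0001 \cdot 10^{-6}$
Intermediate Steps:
$z{\left(G,a \right)} = a G^{2}$ ($z{\left(G,a \right)} = G a G = a G^{2}$)
$x{\left(T,S \right)} = 144 S + 12 S T$ ($x{\left(T,S \right)} = 12 T S + S 12^{2} = 12 S T + S 144 = 12 S T + 144 S = 144 S + 12 S T$)
$\frac{1}{28936 - \left(9381 + x{\left(157,174 \right)}\right)} = \frac{1}{28936 - \left(9381 + 12 \cdot 174 \left(12 + 157\right)\right)} = \frac{1}{28936 - \left(9381 + 12 \cdot 174 \cdot 169\right)} = \frac{1}{28936 - 362253} = \frac{1}{-333317} = - \frac{1}{333317}$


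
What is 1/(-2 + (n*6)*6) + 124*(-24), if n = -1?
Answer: -113089/38 ≈ -2976.0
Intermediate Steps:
1/(-2 + (n*6)*6) + 124*(-24) = 1/(-2 - 1*6*6) + 124*(-24) = 1/(-2 - 6*6) - 2976 = 1/(-2 - 36) - 2976 = 1/(-38) - 2976 = -1/38 - 2976 = -113089/38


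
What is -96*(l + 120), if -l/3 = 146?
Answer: 30528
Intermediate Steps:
l = -438 (l = -3*146 = -438)
-96*(l + 120) = -96*(-438 + 120) = -96*(-318) = 30528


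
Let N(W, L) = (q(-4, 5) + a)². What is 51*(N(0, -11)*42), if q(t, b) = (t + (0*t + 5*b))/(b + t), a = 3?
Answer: 1233792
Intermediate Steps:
q(t, b) = (t + 5*b)/(b + t) (q(t, b) = (t + (0 + 5*b))/(b + t) = (t + 5*b)/(b + t))
N(W, L) = 576 (N(W, L) = ((-4 + 5*5)/(5 - 4) + 3)² = ((-4 + 25)/1 + 3)² = (1*21 + 3)² = (21 + 3)² = 24² = 576)
51*(N(0, -11)*42) = 51*(576*42) = 51*24192 = 1233792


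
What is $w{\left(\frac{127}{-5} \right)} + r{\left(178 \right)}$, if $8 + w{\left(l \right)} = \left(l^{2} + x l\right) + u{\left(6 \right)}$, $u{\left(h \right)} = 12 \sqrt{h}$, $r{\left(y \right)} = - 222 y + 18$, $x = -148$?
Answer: $- \frac{877541}{25} + 12 \sqrt{6} \approx -35072.0$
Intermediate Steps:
$r{\left(y \right)} = 18 - 222 y$
$w{\left(l \right)} = -8 + l^{2} - 148 l + 12 \sqrt{6}$ ($w{\left(l \right)} = -8 + \left(\left(l^{2} - 148 l\right) + 12 \sqrt{6}\right) = -8 + \left(l^{2} - 148 l + 12 \sqrt{6}\right) = -8 + l^{2} - 148 l + 12 \sqrt{6}$)
$w{\left(\frac{127}{-5} \right)} + r{\left(178 \right)} = \left(-8 + \left(\frac{127}{-5}\right)^{2} - 148 \frac{127}{-5} + 12 \sqrt{6}\right) + \left(18 - 39516\right) = \left(-8 + \left(127 \left(- \frac{1}{5}\right)\right)^{2} - 148 \cdot 127 \left(- \frac{1}{5}\right) + 12 \sqrt{6}\right) + \left(18 - 39516\right) = \left(-8 + \left(- \frac{127}{5}\right)^{2} - - \frac{18796}{5} + 12 \sqrt{6}\right) - 39498 = \left(-8 + \frac{16129}{25} + \frac{18796}{5} + 12 \sqrt{6}\right) - 39498 = \left(\frac{109909}{25} + 12 \sqrt{6}\right) - 39498 = - \frac{877541}{25} + 12 \sqrt{6}$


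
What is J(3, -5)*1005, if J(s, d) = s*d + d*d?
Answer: 10050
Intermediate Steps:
J(s, d) = d**2 + d*s (J(s, d) = d*s + d**2 = d**2 + d*s)
J(3, -5)*1005 = -5*(-5 + 3)*1005 = -5*(-2)*1005 = 10*1005 = 10050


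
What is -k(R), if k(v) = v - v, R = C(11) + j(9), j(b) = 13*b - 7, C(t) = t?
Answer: 0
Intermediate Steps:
j(b) = -7 + 13*b
R = 121 (R = 11 + (-7 + 13*9) = 11 + (-7 + 117) = 11 + 110 = 121)
k(v) = 0
-k(R) = -1*0 = 0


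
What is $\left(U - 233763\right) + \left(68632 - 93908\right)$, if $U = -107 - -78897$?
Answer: $-180249$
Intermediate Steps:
$U = 78790$ ($U = -107 + 78897 = 78790$)
$\left(U - 233763\right) + \left(68632 - 93908\right) = \left(78790 - 233763\right) + \left(68632 - 93908\right) = -154973 - 25276 = -180249$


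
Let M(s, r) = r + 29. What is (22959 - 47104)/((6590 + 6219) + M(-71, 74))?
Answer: -24145/12912 ≈ -1.8700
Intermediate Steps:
M(s, r) = 29 + r
(22959 - 47104)/((6590 + 6219) + M(-71, 74)) = (22959 - 47104)/((6590 + 6219) + (29 + 74)) = -24145/(12809 + 103) = -24145/12912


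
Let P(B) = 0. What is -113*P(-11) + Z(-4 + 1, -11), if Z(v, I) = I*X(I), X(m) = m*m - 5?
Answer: -1276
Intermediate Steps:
X(m) = -5 + m² (X(m) = m² - 5 = -5 + m²)
Z(v, I) = I*(-5 + I²)
-113*P(-11) + Z(-4 + 1, -11) = -113*0 - 11*(-5 + (-11)²) = 0 - 11*(-5 + 121) = 0 - 11*116 = 0 - 1276 = -1276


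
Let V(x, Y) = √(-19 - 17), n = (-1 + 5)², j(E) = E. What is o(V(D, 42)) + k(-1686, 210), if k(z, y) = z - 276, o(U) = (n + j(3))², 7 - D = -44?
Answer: -1601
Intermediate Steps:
D = 51 (D = 7 - 1*(-44) = 7 + 44 = 51)
n = 16 (n = 4² = 16)
V(x, Y) = 6*I (V(x, Y) = √(-36) = 6*I)
o(U) = 361 (o(U) = (16 + 3)² = 19² = 361)
k(z, y) = -276 + z
o(V(D, 42)) + k(-1686, 210) = 361 + (-276 - 1686) = 361 - 1962 = -1601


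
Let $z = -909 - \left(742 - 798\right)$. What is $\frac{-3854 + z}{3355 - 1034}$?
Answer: $- \frac{4707}{2321} \approx -2.028$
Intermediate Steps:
$z = -853$ ($z = -909 - -56 = -909 + 56 = -853$)
$\frac{-3854 + z}{3355 - 1034} = \frac{-3854 - 853}{3355 - 1034} = - \frac{4707}{2321}$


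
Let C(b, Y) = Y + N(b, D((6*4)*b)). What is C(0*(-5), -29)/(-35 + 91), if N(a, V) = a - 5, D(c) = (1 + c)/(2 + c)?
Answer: -17/28 ≈ -0.60714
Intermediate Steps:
D(c) = (1 + c)/(2 + c)
N(a, V) = -5 + a
C(b, Y) = -5 + Y + b (C(b, Y) = Y + (-5 + b) = -5 + Y + b)
C(0*(-5), -29)/(-35 + 91) = (-5 - 29 + 0*(-5))/(-35 + 91) = (-5 - 29 + 0)/56 = (1/56)*(-34) = -17/28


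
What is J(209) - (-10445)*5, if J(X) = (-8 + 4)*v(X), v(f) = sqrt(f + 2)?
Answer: 52225 - 4*sqrt(211) ≈ 52167.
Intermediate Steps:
v(f) = sqrt(2 + f)
J(X) = -4*sqrt(2 + X) (J(X) = (-8 + 4)*sqrt(2 + X) = -4*sqrt(2 + X))
J(209) - (-10445)*5 = -4*sqrt(2 + 209) - (-10445)*5 = -4*sqrt(211) - 1*(-52225) = -4*sqrt(211) + 52225 = 52225 - 4*sqrt(211)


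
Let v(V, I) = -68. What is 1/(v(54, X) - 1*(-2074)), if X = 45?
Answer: 1/2006 ≈ 0.00049850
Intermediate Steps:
1/(v(54, X) - 1*(-2074)) = 1/(-68 - 1*(-2074)) = 1/(-68 + 2074) = 1/2006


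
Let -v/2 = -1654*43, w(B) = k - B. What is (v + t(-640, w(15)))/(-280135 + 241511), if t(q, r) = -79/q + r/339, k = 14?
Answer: -30861284381/8379863040 ≈ -3.6828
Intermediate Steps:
w(B) = 14 - B
v = 142244 (v = -(-3308)*43 = -2*(-71122) = 142244)
t(q, r) = -79/q + r/339 (t(q, r) = -79/q + r*(1/339) = -79/q + r/339)
(v + t(-640, w(15)))/(-280135 + 241511) = (142244 + (-79/(-640) + (14 - 1*15)/339))/(-280135 + 241511) = (142244 + (-79*(-1/640) + (14 - 15)/339))/(-38624) = (142244 + (79/640 + (1/339)*(-1)))*(-1/38624) = (142244 + (79/640 - 1/339))*(-1/38624) = (142244 + 26141/216960)*(-1/38624) = (30861284381/216960)*(-1/38624) = -30861284381/8379863040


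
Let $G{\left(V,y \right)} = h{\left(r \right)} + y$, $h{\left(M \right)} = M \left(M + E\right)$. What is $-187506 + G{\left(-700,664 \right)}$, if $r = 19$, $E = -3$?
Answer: $-186538$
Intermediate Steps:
$h{\left(M \right)} = M \left(-3 + M\right)$ ($h{\left(M \right)} = M \left(M - 3\right) = M \left(-3 + M\right)$)
$G{\left(V,y \right)} = 304 + y$ ($G{\left(V,y \right)} = 19 \left(-3 + 19\right) + y = 19 \cdot 16 + y = 304 + y$)
$-187506 + G{\left(-700,664 \right)} = -187506 + \left(304 + 664\right) = -187506 + 968 = -186538$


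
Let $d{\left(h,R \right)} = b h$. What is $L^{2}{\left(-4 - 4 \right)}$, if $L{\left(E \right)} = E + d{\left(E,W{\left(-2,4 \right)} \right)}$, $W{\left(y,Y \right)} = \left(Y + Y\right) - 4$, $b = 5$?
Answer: $2304$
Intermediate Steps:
$W{\left(y,Y \right)} = -4 + 2 Y$ ($W{\left(y,Y \right)} = 2 Y - 4 = -4 + 2 Y$)
$d{\left(h,R \right)} = 5 h$
$L{\left(E \right)} = 6 E$ ($L{\left(E \right)} = E + 5 E = 6 E$)
$L^{2}{\left(-4 - 4 \right)} = \left(6 \left(-4 - 4\right)\right)^{2} = \left(6 \left(-8\right)\right)^{2} = \left(-48\right)^{2} = 2304$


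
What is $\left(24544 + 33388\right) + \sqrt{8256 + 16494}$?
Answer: $57932 + 15 \sqrt{110} \approx 58089.0$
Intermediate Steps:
$\left(24544 + 33388\right) + \sqrt{8256 + 16494} = 57932 + \sqrt{24750} = 57932 + 15 \sqrt{110}$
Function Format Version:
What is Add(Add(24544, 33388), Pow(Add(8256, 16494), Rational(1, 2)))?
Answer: Add(57932, Mul(15, Pow(110, Rational(1, 2)))) ≈ 58089.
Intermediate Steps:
Add(Add(24544, 33388), Pow(Add(8256, 16494), Rational(1, 2))) = Add(57932, Pow(24750, Rational(1, 2))) = Add(57932, Mul(15, Pow(110, Rational(1, 2))))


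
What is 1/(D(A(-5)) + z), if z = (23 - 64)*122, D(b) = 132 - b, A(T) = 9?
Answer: -1/4879 ≈ -0.00020496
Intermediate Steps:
z = -5002 (z = -41*122 = -5002)
1/(D(A(-5)) + z) = 1/((132 - 1*9) - 5002) = 1/((132 - 9) - 5002) = 1/(123 - 5002) = 1/(-4879) = -1/4879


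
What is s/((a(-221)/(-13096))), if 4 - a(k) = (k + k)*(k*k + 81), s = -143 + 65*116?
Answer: -12108889/2702941 ≈ -4.4799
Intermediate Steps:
s = 7397 (s = -143 + 7540 = 7397)
a(k) = 4 - 2*k*(81 + k²) (a(k) = 4 - (k + k)*(k*k + 81) = 4 - 2*k*(k² + 81) = 4 - 2*k*(81 + k²))
s/((a(-221)/(-13096))) = 7397/(((4 - 162*(-221) - 2*(-221)³)/(-13096))) = 7397/(((4 + 35802 - 2*(-10793861))*(-1/13096))) = 7397/(((4 + 35802 + 21587722)*(-1/13096))) = 7397/((21623528*(-1/13096))) = 7397/(-2702941/1637) = 7397*(-1637/2702941) = -12108889/2702941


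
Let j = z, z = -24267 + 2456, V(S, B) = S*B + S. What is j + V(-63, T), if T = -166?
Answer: -11416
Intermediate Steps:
V(S, B) = S + B*S (V(S, B) = B*S + S = S + B*S)
z = -21811
j = -21811
j + V(-63, T) = -21811 - 63*(1 - 166) = -21811 - 63*(-165) = -21811 + 10395 = -11416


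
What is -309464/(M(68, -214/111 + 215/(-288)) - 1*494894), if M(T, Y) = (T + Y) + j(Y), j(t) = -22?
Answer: 3297648384/5273128787 ≈ 0.62537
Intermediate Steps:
M(T, Y) = -22 + T + Y (M(T, Y) = (T + Y) - 22 = -22 + T + Y)
-309464/(M(68, -214/111 + 215/(-288)) - 1*494894) = -309464/((-22 + 68 + (-214/111 + 215/(-288))) - 1*494894) = -309464/((-22 + 68 + (-214*1/111 + 215*(-1/288))) - 494894) = -309464/((-22 + 68 + (-214/111 - 215/288)) - 494894) = -309464/((-22 + 68 - 28499/10656) - 494894) = -309464/(461677/10656 - 494894) = -309464/(-5273128787/10656) = -309464*(-10656/5273128787) = 3297648384/5273128787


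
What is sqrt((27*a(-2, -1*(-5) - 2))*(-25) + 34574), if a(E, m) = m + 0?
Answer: 11*sqrt(269) ≈ 180.41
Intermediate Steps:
a(E, m) = m
sqrt((27*a(-2, -1*(-5) - 2))*(-25) + 34574) = sqrt((27*(-1*(-5) - 2))*(-25) + 34574) = sqrt((27*(5 - 2))*(-25) + 34574) = sqrt((27*3)*(-25) + 34574) = sqrt(81*(-25) + 34574) = sqrt(-2025 + 34574) = sqrt(32549) = 11*sqrt(269)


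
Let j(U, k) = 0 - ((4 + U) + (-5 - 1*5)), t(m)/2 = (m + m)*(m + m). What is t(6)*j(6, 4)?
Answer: 0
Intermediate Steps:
t(m) = 8*m² (t(m) = 2*((m + m)*(m + m)) = 2*((2*m)*(2*m)) = 2*(4*m²) = 8*m²)
j(U, k) = 6 - U (j(U, k) = 0 - ((4 + U) + (-5 - 5)) = 0 - ((4 + U) - 10) = 0 - (-6 + U) = 0 + (6 - U) = 6 - U)
t(6)*j(6, 4) = (8*6²)*(6 - 1*6) = (8*36)*(6 - 6) = 288*0 = 0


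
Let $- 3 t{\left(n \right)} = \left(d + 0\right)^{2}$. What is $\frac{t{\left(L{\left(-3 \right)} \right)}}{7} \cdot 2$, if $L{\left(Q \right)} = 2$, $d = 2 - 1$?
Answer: $- \frac{2}{21} \approx -0.095238$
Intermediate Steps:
$d = 1$
$t{\left(n \right)} = - \frac{1}{3}$ ($t{\left(n \right)} = - \frac{\left(1 + 0\right)^{2}}{3} = - \frac{1^{2}}{3} = \left(- \frac{1}{3}\right) 1 = - \frac{1}{3}$)
$\frac{t{\left(L{\left(-3 \right)} \right)}}{7} \cdot 2 = - \frac{1}{3 \cdot 7} \cdot 2 = \left(- \frac{1}{3}\right) \frac{1}{7} \cdot 2 = \left(- \frac{1}{21}\right) 2 = - \frac{2}{21}$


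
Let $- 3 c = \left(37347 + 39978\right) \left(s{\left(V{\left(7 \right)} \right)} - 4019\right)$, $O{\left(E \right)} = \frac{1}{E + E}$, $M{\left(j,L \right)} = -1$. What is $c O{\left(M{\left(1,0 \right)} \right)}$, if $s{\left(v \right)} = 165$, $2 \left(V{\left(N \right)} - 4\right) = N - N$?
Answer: $-49668425$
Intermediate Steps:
$V{\left(N \right)} = 4$ ($V{\left(N \right)} = 4 + \frac{N - N}{2} = 4 + \frac{1}{2} \cdot 0 = 4 + 0 = 4$)
$O{\left(E \right)} = \frac{1}{2 E}$
$c = 99336850$ ($c = - \frac{\left(37347 + 39978\right) \left(165 - 4019\right)}{3} = - \frac{77325 \left(-3854\right)}{3} = \left(- \frac{1}{3}\right) \left(-298010550\right) = 99336850$)
$c O{\left(M{\left(1,0 \right)} \right)} = 99336850 \frac{1}{2 \left(-1\right)} = 99336850 \cdot \frac{1}{2} \left(-1\right) = 99336850 \left(- \frac{1}{2}\right) = -49668425$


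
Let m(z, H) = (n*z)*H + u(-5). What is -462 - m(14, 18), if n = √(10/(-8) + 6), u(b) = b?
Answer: -457 - 126*√19 ≈ -1006.2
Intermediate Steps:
n = √19/2 (n = √(10*(-⅛) + 6) = √(-5/4 + 6) = √(19/4) = √19/2 ≈ 2.1795)
m(z, H) = -5 + H*z*√19/2 (m(z, H) = ((√19/2)*z)*H - 5 = (z*√19/2)*H - 5 = H*z*√19/2 - 5 = -5 + H*z*√19/2)
-462 - m(14, 18) = -462 - (-5 + (½)*18*14*√19) = -462 - (-5 + 126*√19) = -462 + (5 - 126*√19) = -457 - 126*√19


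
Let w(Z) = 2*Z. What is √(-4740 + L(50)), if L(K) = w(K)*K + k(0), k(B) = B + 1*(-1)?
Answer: √259 ≈ 16.093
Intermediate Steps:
k(B) = -1 + B (k(B) = B - 1 = -1 + B)
L(K) = -1 + 2*K² (L(K) = (2*K)*K + (-1 + 0) = 2*K² - 1 = -1 + 2*K²)
√(-4740 + L(50)) = √(-4740 + (-1 + 2*50²)) = √(-4740 + (-1 + 2*2500)) = √(-4740 + (-1 + 5000)) = √(-4740 + 4999) = √259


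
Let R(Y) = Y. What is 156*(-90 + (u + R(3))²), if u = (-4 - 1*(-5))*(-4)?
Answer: -13884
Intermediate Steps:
u = -4 (u = (-4 + 5)*(-4) = 1*(-4) = -4)
156*(-90 + (u + R(3))²) = 156*(-90 + (-4 + 3)²) = 156*(-90 + (-1)²) = 156*(-90 + 1) = 156*(-89) = -13884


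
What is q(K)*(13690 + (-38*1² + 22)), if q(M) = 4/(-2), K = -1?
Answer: -27348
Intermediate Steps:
q(M) = -2 (q(M) = 4*(-½) = -2)
q(K)*(13690 + (-38*1² + 22)) = -2*(13690 + (-38*1² + 22)) = -2*(13690 + (-38*1 + 22)) = -2*(13690 + (-38 + 22)) = -2*(13690 - 16) = -2*13674 = -27348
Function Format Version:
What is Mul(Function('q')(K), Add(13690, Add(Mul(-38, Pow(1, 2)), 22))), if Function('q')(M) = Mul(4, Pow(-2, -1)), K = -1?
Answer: -27348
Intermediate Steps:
Function('q')(M) = -2 (Function('q')(M) = Mul(4, Rational(-1, 2)) = -2)
Mul(Function('q')(K), Add(13690, Add(Mul(-38, Pow(1, 2)), 22))) = Mul(-2, Add(13690, Add(Mul(-38, Pow(1, 2)), 22))) = Mul(-2, Add(13690, Add(Mul(-38, 1), 22))) = Mul(-2, Add(13690, Add(-38, 22))) = Mul(-2, Add(13690, -16)) = Mul(-2, 13674) = -27348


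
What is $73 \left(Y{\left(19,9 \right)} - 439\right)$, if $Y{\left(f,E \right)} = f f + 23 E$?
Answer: $9417$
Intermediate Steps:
$Y{\left(f,E \right)} = f^{2} + 23 E$
$73 \left(Y{\left(19,9 \right)} - 439\right) = 73 \left(\left(19^{2} + 23 \cdot 9\right) - 439\right) = 73 \left(\left(361 + 207\right) - 439\right) = 73 \left(568 - 439\right) = 73 \cdot 129 = 9417$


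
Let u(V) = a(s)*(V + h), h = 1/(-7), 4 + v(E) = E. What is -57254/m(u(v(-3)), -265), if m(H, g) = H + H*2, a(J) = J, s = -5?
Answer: -200389/375 ≈ -534.37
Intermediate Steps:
v(E) = -4 + E
h = -⅐ ≈ -0.14286
u(V) = 5/7 - 5*V (u(V) = -5*(V - ⅐) = -5*(-⅐ + V) = 5/7 - 5*V)
m(H, g) = 3*H (m(H, g) = H + 2*H = 3*H)
-57254/m(u(v(-3)), -265) = -57254*1/(3*(5/7 - 5*(-4 - 3))) = -57254*1/(3*(5/7 - 5*(-7))) = -57254*1/(3*(5/7 + 35)) = -57254/(3*(250/7)) = -57254/750/7 = -57254*7/750 = -200389/375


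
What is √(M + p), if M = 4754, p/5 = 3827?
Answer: √23889 ≈ 154.56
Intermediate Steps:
p = 19135 (p = 5*3827 = 19135)
√(M + p) = √(4754 + 19135) = √23889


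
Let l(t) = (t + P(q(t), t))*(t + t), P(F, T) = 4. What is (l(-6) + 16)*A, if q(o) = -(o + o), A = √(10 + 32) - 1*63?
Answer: -2520 + 40*√42 ≈ -2260.8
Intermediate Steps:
A = -63 + √42 (A = √42 - 63 = -63 + √42 ≈ -56.519)
q(o) = -2*o
l(t) = 2*t*(4 + t) (l(t) = (t + 4)*(t + t) = (4 + t)*(2*t) = 2*t*(4 + t))
(l(-6) + 16)*A = (2*(-6)*(4 - 6) + 16)*(-63 + √42) = (2*(-6)*(-2) + 16)*(-63 + √42) = (24 + 16)*(-63 + √42) = 40*(-63 + √42) = -2520 + 40*√42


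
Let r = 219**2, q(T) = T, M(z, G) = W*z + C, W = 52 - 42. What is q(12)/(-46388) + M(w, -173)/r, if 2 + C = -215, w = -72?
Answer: -11010272/556203717 ≈ -0.019795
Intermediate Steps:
W = 10
C = -217 (C = -2 - 215 = -217)
M(z, G) = -217 + 10*z (M(z, G) = 10*z - 217 = -217 + 10*z)
r = 47961
q(12)/(-46388) + M(w, -173)/r = 12/(-46388) + (-217 + 10*(-72))/47961 = 12*(-1/46388) + (-217 - 720)*(1/47961) = -3/11597 - 937*1/47961 = -3/11597 - 937/47961 = -11010272/556203717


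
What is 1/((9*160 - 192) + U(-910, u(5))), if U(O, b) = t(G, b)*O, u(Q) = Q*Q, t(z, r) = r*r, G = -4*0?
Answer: -1/567502 ≈ -1.7621e-6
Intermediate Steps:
G = 0
t(z, r) = r²
u(Q) = Q²
U(O, b) = O*b² (U(O, b) = b²*O = O*b²)
1/((9*160 - 192) + U(-910, u(5))) = 1/((9*160 - 192) - 910*(5²)²) = 1/((1440 - 192) - 910*25²) = 1/(1248 - 910*625) = 1/(1248 - 568750) = 1/(-567502) = -1/567502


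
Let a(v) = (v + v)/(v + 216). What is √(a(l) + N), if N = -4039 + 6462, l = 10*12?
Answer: √118762/7 ≈ 49.231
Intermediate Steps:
l = 120
a(v) = 2*v/(216 + v) (a(v) = (2*v)/(216 + v) = 2*v/(216 + v))
N = 2423
√(a(l) + N) = √(2*120/(216 + 120) + 2423) = √(2*120/336 + 2423) = √(2*120*(1/336) + 2423) = √(5/7 + 2423) = √(16966/7) = √118762/7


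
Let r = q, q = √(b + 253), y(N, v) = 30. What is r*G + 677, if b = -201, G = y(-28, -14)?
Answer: 677 + 60*√13 ≈ 893.33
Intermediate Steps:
G = 30
q = 2*√13 (q = √(-201 + 253) = √52 = 2*√13 ≈ 7.2111)
r = 2*√13 ≈ 7.2111
r*G + 677 = (2*√13)*30 + 677 = 60*√13 + 677 = 677 + 60*√13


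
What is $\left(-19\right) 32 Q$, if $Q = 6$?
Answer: $-3648$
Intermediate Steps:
$\left(-19\right) 32 Q = \left(-19\right) 32 \cdot 6 = \left(-608\right) 6 = -3648$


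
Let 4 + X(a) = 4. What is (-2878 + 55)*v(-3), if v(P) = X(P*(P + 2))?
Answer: 0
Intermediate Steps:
X(a) = 0 (X(a) = -4 + 4 = 0)
v(P) = 0
(-2878 + 55)*v(-3) = (-2878 + 55)*0 = -2823*0 = 0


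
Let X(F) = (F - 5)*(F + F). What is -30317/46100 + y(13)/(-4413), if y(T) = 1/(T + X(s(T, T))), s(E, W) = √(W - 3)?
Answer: -3969578423/6035365900 - 10*√10/392757 ≈ -0.65780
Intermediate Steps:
s(E, W) = √(-3 + W)
X(F) = 2*F*(-5 + F) (X(F) = (-5 + F)*(2*F) = 2*F*(-5 + F))
y(T) = 1/(T + 2*√(-3 + T)*(-5 + √(-3 + T)))
-30317/46100 + y(13)/(-4413) = -30317/46100 + 1/(-6 - 10*√(-3 + 13) + 3*13*(-4413)) = -30317*1/46100 - 1/4413/(-6 - 10*√10 + 39) = -30317/46100 - 1/4413/(33 - 10*√10) = -30317/46100 - 1/(4413*(33 - 10*√10))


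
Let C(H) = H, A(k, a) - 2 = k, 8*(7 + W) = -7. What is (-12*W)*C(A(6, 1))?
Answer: 756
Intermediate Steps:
W = -63/8 (W = -7 + (⅛)*(-7) = -7 - 7/8 = -63/8 ≈ -7.8750)
A(k, a) = 2 + k
(-12*W)*C(A(6, 1)) = (-12*(-63/8))*(2 + 6) = (189/2)*8 = 756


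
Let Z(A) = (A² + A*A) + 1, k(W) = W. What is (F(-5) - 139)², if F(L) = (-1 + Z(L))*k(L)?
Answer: 151321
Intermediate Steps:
Z(A) = 1 + 2*A² (Z(A) = (A² + A²) + 1 = 2*A² + 1 = 1 + 2*A²)
F(L) = 2*L³ (F(L) = (-1 + (1 + 2*L²))*L = (2*L²)*L = 2*L³)
(F(-5) - 139)² = (2*(-5)³ - 139)² = (2*(-125) - 139)² = (-250 - 139)² = (-389)² = 151321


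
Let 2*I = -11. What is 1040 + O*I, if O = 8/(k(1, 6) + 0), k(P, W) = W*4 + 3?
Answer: 28036/27 ≈ 1038.4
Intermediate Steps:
I = -11/2 (I = (1/2)*(-11) = -11/2 ≈ -5.5000)
k(P, W) = 3 + 4*W (k(P, W) = 4*W + 3 = 3 + 4*W)
O = 8/27 (O = 8/((3 + 4*6) + 0) = 8/((3 + 24) + 0) = 8/(27 + 0) = 8/27 ≈ 0.29630)
1040 + O*I = 1040 + (8/27)*(-11/2) = 1040 - 44/27 = 28036/27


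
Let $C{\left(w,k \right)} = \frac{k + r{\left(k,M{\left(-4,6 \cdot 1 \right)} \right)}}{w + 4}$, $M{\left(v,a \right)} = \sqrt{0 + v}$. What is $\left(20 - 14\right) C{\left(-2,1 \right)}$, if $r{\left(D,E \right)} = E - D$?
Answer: $6 i \approx 6.0 i$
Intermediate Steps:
$M{\left(v,a \right)} = \sqrt{v}$
$C{\left(w,k \right)} = \frac{2 i}{4 + w}$ ($C{\left(w,k \right)} = \frac{k - \left(k - 2 i\right)}{w + 4} = \frac{k - \left(k - 2 i\right)}{4 + w} = \frac{2 i}{4 + w}$)
$\left(20 - 14\right) C{\left(-2,1 \right)} = \left(20 - 14\right) \frac{2 i}{4 - 2} = \left(20 - 14\right) \frac{2 i}{2} = \left(20 - 14\right) 2 i \frac{1}{2} = 6 i$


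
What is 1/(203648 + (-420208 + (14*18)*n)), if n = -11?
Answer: -1/219332 ≈ -4.5593e-6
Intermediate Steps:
1/(203648 + (-420208 + (14*18)*n)) = 1/(203648 + (-420208 + (14*18)*(-11))) = 1/(203648 + (-420208 + 252*(-11))) = 1/(203648 + (-420208 - 2772)) = 1/(203648 - 422980) = 1/(-219332) = -1/219332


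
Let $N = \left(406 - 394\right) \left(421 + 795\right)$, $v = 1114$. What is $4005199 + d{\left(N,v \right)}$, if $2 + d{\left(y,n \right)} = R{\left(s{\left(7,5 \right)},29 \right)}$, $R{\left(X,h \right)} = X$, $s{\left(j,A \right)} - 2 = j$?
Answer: $4005206$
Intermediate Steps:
$N = 14592$ ($N = 12 \cdot 1216 = 14592$)
$s{\left(j,A \right)} = 2 + j$
$d{\left(y,n \right)} = 7$ ($d{\left(y,n \right)} = -2 + \left(2 + 7\right) = -2 + 9 = 7$)
$4005199 + d{\left(N,v \right)} = 4005199 + 7 = 4005206$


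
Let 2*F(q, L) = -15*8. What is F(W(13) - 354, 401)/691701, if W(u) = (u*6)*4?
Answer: -20/230567 ≈ -8.6743e-5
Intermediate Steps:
W(u) = 24*u (W(u) = (6*u)*4 = 24*u)
F(q, L) = -60 (F(q, L) = (-15*8)/2 = (½)*(-120) = -60)
F(W(13) - 354, 401)/691701 = -60/691701 = -60*1/691701 = -20/230567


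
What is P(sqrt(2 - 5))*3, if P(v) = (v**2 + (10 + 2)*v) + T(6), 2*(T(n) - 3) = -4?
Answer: -6 + 36*I*sqrt(3) ≈ -6.0 + 62.354*I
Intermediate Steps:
T(n) = 1 (T(n) = 3 + (1/2)*(-4) = 3 - 2 = 1)
P(v) = 1 + v**2 + 12*v (P(v) = (v**2 + (10 + 2)*v) + 1 = (v**2 + 12*v) + 1 = 1 + v**2 + 12*v)
P(sqrt(2 - 5))*3 = (1 + (sqrt(2 - 5))**2 + 12*sqrt(2 - 5))*3 = (1 + (sqrt(-3))**2 + 12*sqrt(-3))*3 = (1 + (I*sqrt(3))**2 + 12*(I*sqrt(3)))*3 = (1 - 3 + 12*I*sqrt(3))*3 = (-2 + 12*I*sqrt(3))*3 = -6 + 36*I*sqrt(3)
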